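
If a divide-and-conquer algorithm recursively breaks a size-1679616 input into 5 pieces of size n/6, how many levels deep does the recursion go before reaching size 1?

For divide and conquer with division factor 6:

Problem sizes at each level:
Level 0: 1679616
Level 1: 279936
Level 2: 46656
Level 3: 7776
Level 4: 1296
Level 5: 216
Level 6: 36
Level 7: 6
Level 8: 1

The root is level 0 and the size-1 base case is level 8 (the tree spans levels 0 through 8, i.e. 9 levels counting the root), so the depth is the number of divisions: log_6(1679616) = 8

The recursion tree depth is log_6(1679616) = 8. At each level, the problem size is divided by 6, so it takes 8 divisions to reduce to a base case of size 1. The algorithm makes 5 recursive calls at each level.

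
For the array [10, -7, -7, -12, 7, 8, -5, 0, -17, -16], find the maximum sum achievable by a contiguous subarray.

Using Kadane's algorithm on [10, -7, -7, -12, 7, 8, -5, 0, -17, -16]:

Scanning through the array:
Position 1 (value -7): max_ending_here = 3, max_so_far = 10
Position 2 (value -7): max_ending_here = -4, max_so_far = 10
Position 3 (value -12): max_ending_here = -12, max_so_far = 10
Position 4 (value 7): max_ending_here = 7, max_so_far = 10
Position 5 (value 8): max_ending_here = 15, max_so_far = 15
Position 6 (value -5): max_ending_here = 10, max_so_far = 15
Position 7 (value 0): max_ending_here = 10, max_so_far = 15
Position 8 (value -17): max_ending_here = -7, max_so_far = 15
Position 9 (value -16): max_ending_here = -16, max_so_far = 15

Maximum subarray: [7, 8]
Maximum sum: 15

The maximum subarray is [7, 8] with sum 15. This subarray runs from index 4 to index 5.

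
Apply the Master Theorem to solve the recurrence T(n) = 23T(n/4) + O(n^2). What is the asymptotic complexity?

Master Theorem for T(n) = 23T(n/4) + O(n^2):

a = 23, b = 4, c = 2
log_b(a) = log_4(23) = 2.2618

Case 1: c = 2 < log_4(23) = 2.2618
T(n) = O(n^(log_4 23))

For T(n) = 23T(n/4) + O(n^2): log_4(23) = 2.2618. This is Case 1 of the Master Theorem (c < log_b(a), work dominated by leaves), giving O(n^(log_4 23)).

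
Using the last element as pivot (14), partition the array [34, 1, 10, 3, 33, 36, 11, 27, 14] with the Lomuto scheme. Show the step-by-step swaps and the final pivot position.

Lomuto partition with pivot = 14:

Initial array: [34, 1, 10, 3, 33, 36, 11, 27, 14]

arr[0]=34 > 14: no swap
arr[1]=1 <= 14: swap with position 0, array becomes [1, 34, 10, 3, 33, 36, 11, 27, 14]
arr[2]=10 <= 14: swap with position 1, array becomes [1, 10, 34, 3, 33, 36, 11, 27, 14]
arr[3]=3 <= 14: swap with position 2, array becomes [1, 10, 3, 34, 33, 36, 11, 27, 14]
arr[4]=33 > 14: no swap
arr[5]=36 > 14: no swap
arr[6]=11 <= 14: swap with position 3, array becomes [1, 10, 3, 11, 33, 36, 34, 27, 14]
arr[7]=27 > 14: no swap

Place pivot at position 4: [1, 10, 3, 11, 14, 36, 34, 27, 33]
Pivot position: 4

After partitioning with pivot 14, the array becomes [1, 10, 3, 11, 14, 36, 34, 27, 33]. The pivot is placed at index 4. All elements to the left of the pivot are <= 14, and all elements to the right are > 14.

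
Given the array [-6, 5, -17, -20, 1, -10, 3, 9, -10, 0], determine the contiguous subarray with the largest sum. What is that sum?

Using Kadane's algorithm on [-6, 5, -17, -20, 1, -10, 3, 9, -10, 0]:

Scanning through the array:
Position 1 (value 5): max_ending_here = 5, max_so_far = 5
Position 2 (value -17): max_ending_here = -12, max_so_far = 5
Position 3 (value -20): max_ending_here = -20, max_so_far = 5
Position 4 (value 1): max_ending_here = 1, max_so_far = 5
Position 5 (value -10): max_ending_here = -9, max_so_far = 5
Position 6 (value 3): max_ending_here = 3, max_so_far = 5
Position 7 (value 9): max_ending_here = 12, max_so_far = 12
Position 8 (value -10): max_ending_here = 2, max_so_far = 12
Position 9 (value 0): max_ending_here = 2, max_so_far = 12

Maximum subarray: [3, 9]
Maximum sum: 12

The maximum subarray is [3, 9] with sum 12. This subarray runs from index 6 to index 7.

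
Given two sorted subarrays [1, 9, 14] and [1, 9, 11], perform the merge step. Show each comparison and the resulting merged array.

Merging process:

Compare 1 vs 1: take 1 from left. Merged: [1]
Compare 9 vs 1: take 1 from right. Merged: [1, 1]
Compare 9 vs 9: take 9 from left. Merged: [1, 1, 9]
Compare 14 vs 9: take 9 from right. Merged: [1, 1, 9, 9]
Compare 14 vs 11: take 11 from right. Merged: [1, 1, 9, 9, 11]
Append remaining from left: [14]. Merged: [1, 1, 9, 9, 11, 14]

Final merged array: [1, 1, 9, 9, 11, 14]
Total comparisons: 5

The merged array is [1, 1, 9, 9, 11, 14], requiring 5 comparisons. The merge step runs in O(n) time where n is the total number of elements.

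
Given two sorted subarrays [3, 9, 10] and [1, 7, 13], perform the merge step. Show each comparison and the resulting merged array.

Merging process:

Compare 3 vs 1: take 1 from right. Merged: [1]
Compare 3 vs 7: take 3 from left. Merged: [1, 3]
Compare 9 vs 7: take 7 from right. Merged: [1, 3, 7]
Compare 9 vs 13: take 9 from left. Merged: [1, 3, 7, 9]
Compare 10 vs 13: take 10 from left. Merged: [1, 3, 7, 9, 10]
Append remaining from right: [13]. Merged: [1, 3, 7, 9, 10, 13]

Final merged array: [1, 3, 7, 9, 10, 13]
Total comparisons: 5

The merged array is [1, 3, 7, 9, 10, 13], requiring 5 comparisons. The merge step runs in O(n) time where n is the total number of elements.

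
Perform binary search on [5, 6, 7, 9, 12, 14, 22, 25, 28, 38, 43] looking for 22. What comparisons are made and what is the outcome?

Binary search for 22 in [5, 6, 7, 9, 12, 14, 22, 25, 28, 38, 43]:

lo=0, hi=10, mid=5, arr[mid]=14 -> 14 < 22, search right half
lo=6, hi=10, mid=8, arr[mid]=28 -> 28 > 22, search left half
lo=6, hi=7, mid=6, arr[mid]=22 -> Found target at index 6!

Binary search finds 22 at index 6 after 3 comparisons. The search repeatedly halves the search space by comparing with the middle element.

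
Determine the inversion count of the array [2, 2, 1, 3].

Finding inversions in [2, 2, 1, 3]:

(0, 2): arr[0]=2 > arr[2]=1
(1, 2): arr[1]=2 > arr[2]=1

Total inversions: 2

The array has 2 inversion(s): (0,2), (1,2). Each pair (i,j) satisfies i < j and arr[i] > arr[j].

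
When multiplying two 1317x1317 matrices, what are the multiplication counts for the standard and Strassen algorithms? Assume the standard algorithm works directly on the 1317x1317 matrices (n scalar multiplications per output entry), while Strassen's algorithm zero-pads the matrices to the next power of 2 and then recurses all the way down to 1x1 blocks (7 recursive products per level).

Matrix multiplication for 1317x1317 matrices:

Strassen's algorithm requires power-of-2 dimensions. Pad 1317x1317 to 2048x2048 (next power of 2).

Standard algorithm: 1317^3 = 2284322013 multiplications
Strassen's algorithm: 7^(log2(2048)) = 7^11 = 1977326743 multiplications
Savings: 2284322013 - 1977326743 = 306995270 multiplications

Standard: 2284322013 multiplications (1317^3). Strassen: 1977326743 multiplications (7^11, after padding to 2048x2048). Strassen reduces 8 recursive multiplications to 7 at each level.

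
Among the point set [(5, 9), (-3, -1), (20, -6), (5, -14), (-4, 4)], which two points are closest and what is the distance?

Computing all pairwise distances among 5 points:

d((5, 9), (-3, -1)) = 12.8062
d((5, 9), (20, -6)) = 21.2132
d((5, 9), (5, -14)) = 23.0
d((5, 9), (-4, 4)) = 10.2956
d((-3, -1), (20, -6)) = 23.5372
d((-3, -1), (5, -14)) = 15.2643
d((-3, -1), (-4, 4)) = 5.099 <-- minimum
d((20, -6), (5, -14)) = 17.0
d((20, -6), (-4, 4)) = 26.0
d((5, -14), (-4, 4)) = 20.1246

Closest pair: (-3, -1) and (-4, 4) with distance 5.099

The closest pair is (-3, -1) and (-4, 4) with Euclidean distance 5.099. For 5 points, brute-force pairwise comparison is shown above. For large n, the divide-and-conquer algorithm (sort by x, recurse on halves, check the dividing strip) achieves O(n log n).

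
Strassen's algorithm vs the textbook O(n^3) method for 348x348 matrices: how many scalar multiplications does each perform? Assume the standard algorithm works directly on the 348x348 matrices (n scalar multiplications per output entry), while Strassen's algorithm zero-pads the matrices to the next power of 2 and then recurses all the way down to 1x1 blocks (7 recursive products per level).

Matrix multiplication for 348x348 matrices:

Strassen's algorithm requires power-of-2 dimensions. Pad 348x348 to 512x512 (next power of 2).

Standard algorithm: 348^3 = 42144192 multiplications
Strassen's algorithm: 7^(log2(512)) = 7^9 = 40353607 multiplications
Savings: 42144192 - 40353607 = 1790585 multiplications

Standard: 42144192 multiplications (348^3). Strassen: 40353607 multiplications (7^9, after padding to 512x512). Strassen reduces 8 recursive multiplications to 7 at each level.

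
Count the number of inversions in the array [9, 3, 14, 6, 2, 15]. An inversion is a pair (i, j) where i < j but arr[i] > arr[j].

Finding inversions in [9, 3, 14, 6, 2, 15]:

(0, 1): arr[0]=9 > arr[1]=3
(0, 3): arr[0]=9 > arr[3]=6
(0, 4): arr[0]=9 > arr[4]=2
(1, 4): arr[1]=3 > arr[4]=2
(2, 3): arr[2]=14 > arr[3]=6
(2, 4): arr[2]=14 > arr[4]=2
(3, 4): arr[3]=6 > arr[4]=2

Total inversions: 7

The array has 7 inversion(s): (0,1), (0,3), (0,4), (1,4), (2,3), (2,4), (3,4). Each pair (i,j) satisfies i < j and arr[i] > arr[j].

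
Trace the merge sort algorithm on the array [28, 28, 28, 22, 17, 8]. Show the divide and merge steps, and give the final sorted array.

Merge sort trace:

Split: [28, 28, 28, 22, 17, 8] -> [28, 28, 28] and [22, 17, 8]
  Split: [28, 28, 28] -> [28] and [28, 28]
    Split: [28, 28] -> [28] and [28]
    Merge: [28] + [28] -> [28, 28]
  Merge: [28] + [28, 28] -> [28, 28, 28]
  Split: [22, 17, 8] -> [22] and [17, 8]
    Split: [17, 8] -> [17] and [8]
    Merge: [17] + [8] -> [8, 17]
  Merge: [22] + [8, 17] -> [8, 17, 22]
Merge: [28, 28, 28] + [8, 17, 22] -> [8, 17, 22, 28, 28, 28]

Final sorted array: [8, 17, 22, 28, 28, 28]

The merge sort proceeds by recursively splitting the array and merging sorted halves.
After all merges, the sorted array is [8, 17, 22, 28, 28, 28].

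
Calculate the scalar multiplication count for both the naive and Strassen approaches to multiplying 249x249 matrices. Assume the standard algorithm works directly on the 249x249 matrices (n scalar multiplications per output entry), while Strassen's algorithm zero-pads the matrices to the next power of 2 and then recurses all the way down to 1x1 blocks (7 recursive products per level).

Matrix multiplication for 249x249 matrices:

Strassen's algorithm requires power-of-2 dimensions. Pad 249x249 to 256x256 (next power of 2).

Standard algorithm: 249^3 = 15438249 multiplications
Strassen's algorithm: 7^(log2(256)) = 7^8 = 5764801 multiplications
Savings: 15438249 - 5764801 = 9673448 multiplications

Standard: 15438249 multiplications (249^3). Strassen: 5764801 multiplications (7^8, after padding to 256x256). Strassen reduces 8 recursive multiplications to 7 at each level.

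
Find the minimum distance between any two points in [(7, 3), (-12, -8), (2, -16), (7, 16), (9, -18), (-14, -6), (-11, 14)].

Computing all pairwise distances among 7 points:

d((7, 3), (-12, -8)) = 21.9545
d((7, 3), (2, -16)) = 19.6469
d((7, 3), (7, 16)) = 13.0
d((7, 3), (9, -18)) = 21.095
d((7, 3), (-14, -6)) = 22.8473
d((7, 3), (-11, 14)) = 21.095
d((-12, -8), (2, -16)) = 16.1245
d((-12, -8), (7, 16)) = 30.6105
d((-12, -8), (9, -18)) = 23.2594
d((-12, -8), (-14, -6)) = 2.8284 <-- minimum
d((-12, -8), (-11, 14)) = 22.0227
d((2, -16), (7, 16)) = 32.3883
d((2, -16), (9, -18)) = 7.2801
d((2, -16), (-14, -6)) = 18.868
d((2, -16), (-11, 14)) = 32.6956
d((7, 16), (9, -18)) = 34.0588
d((7, 16), (-14, -6)) = 30.4138
d((7, 16), (-11, 14)) = 18.1108
d((9, -18), (-14, -6)) = 25.9422
d((9, -18), (-11, 14)) = 37.7359
d((-14, -6), (-11, 14)) = 20.2237

Closest pair: (-12, -8) and (-14, -6) with distance 2.8284

The closest pair is (-12, -8) and (-14, -6) with Euclidean distance 2.8284. For 7 points, brute-force pairwise comparison is shown above. For large n, the divide-and-conquer algorithm (sort by x, recurse on halves, check the dividing strip) achieves O(n log n).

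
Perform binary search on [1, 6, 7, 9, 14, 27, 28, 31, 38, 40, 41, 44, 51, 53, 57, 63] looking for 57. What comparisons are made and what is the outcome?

Binary search for 57 in [1, 6, 7, 9, 14, 27, 28, 31, 38, 40, 41, 44, 51, 53, 57, 63]:

lo=0, hi=15, mid=7, arr[mid]=31 -> 31 < 57, search right half
lo=8, hi=15, mid=11, arr[mid]=44 -> 44 < 57, search right half
lo=12, hi=15, mid=13, arr[mid]=53 -> 53 < 57, search right half
lo=14, hi=15, mid=14, arr[mid]=57 -> Found target at index 14!

Binary search finds 57 at index 14 after 4 comparisons. The search repeatedly halves the search space by comparing with the middle element.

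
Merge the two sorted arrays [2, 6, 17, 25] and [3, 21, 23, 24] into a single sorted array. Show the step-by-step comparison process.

Merging process:

Compare 2 vs 3: take 2 from left. Merged: [2]
Compare 6 vs 3: take 3 from right. Merged: [2, 3]
Compare 6 vs 21: take 6 from left. Merged: [2, 3, 6]
Compare 17 vs 21: take 17 from left. Merged: [2, 3, 6, 17]
Compare 25 vs 21: take 21 from right. Merged: [2, 3, 6, 17, 21]
Compare 25 vs 23: take 23 from right. Merged: [2, 3, 6, 17, 21, 23]
Compare 25 vs 24: take 24 from right. Merged: [2, 3, 6, 17, 21, 23, 24]
Append remaining from left: [25]. Merged: [2, 3, 6, 17, 21, 23, 24, 25]

Final merged array: [2, 3, 6, 17, 21, 23, 24, 25]
Total comparisons: 7

The merged array is [2, 3, 6, 17, 21, 23, 24, 25], requiring 7 comparisons. The merge step runs in O(n) time where n is the total number of elements.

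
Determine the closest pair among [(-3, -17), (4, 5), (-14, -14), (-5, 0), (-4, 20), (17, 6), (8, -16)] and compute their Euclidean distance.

Computing all pairwise distances among 7 points:

d((-3, -17), (4, 5)) = 23.0868
d((-3, -17), (-14, -14)) = 11.4018
d((-3, -17), (-5, 0)) = 17.1172
d((-3, -17), (-4, 20)) = 37.0135
d((-3, -17), (17, 6)) = 30.4795
d((-3, -17), (8, -16)) = 11.0454
d((4, 5), (-14, -14)) = 26.1725
d((4, 5), (-5, 0)) = 10.2956 <-- minimum
d((4, 5), (-4, 20)) = 17.0
d((4, 5), (17, 6)) = 13.0384
d((4, 5), (8, -16)) = 21.3776
d((-14, -14), (-5, 0)) = 16.6433
d((-14, -14), (-4, 20)) = 35.4401
d((-14, -14), (17, 6)) = 36.8917
d((-14, -14), (8, -16)) = 22.0907
d((-5, 0), (-4, 20)) = 20.025
d((-5, 0), (17, 6)) = 22.8035
d((-5, 0), (8, -16)) = 20.6155
d((-4, 20), (17, 6)) = 25.2389
d((-4, 20), (8, -16)) = 37.9473
d((17, 6), (8, -16)) = 23.7697

Closest pair: (4, 5) and (-5, 0) with distance 10.2956

The closest pair is (4, 5) and (-5, 0) with Euclidean distance 10.2956. For 7 points, brute-force pairwise comparison is shown above. For large n, the divide-and-conquer algorithm (sort by x, recurse on halves, check the dividing strip) achieves O(n log n).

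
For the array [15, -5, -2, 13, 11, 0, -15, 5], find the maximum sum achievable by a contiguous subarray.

Using Kadane's algorithm on [15, -5, -2, 13, 11, 0, -15, 5]:

Scanning through the array:
Position 1 (value -5): max_ending_here = 10, max_so_far = 15
Position 2 (value -2): max_ending_here = 8, max_so_far = 15
Position 3 (value 13): max_ending_here = 21, max_so_far = 21
Position 4 (value 11): max_ending_here = 32, max_so_far = 32
Position 5 (value 0): max_ending_here = 32, max_so_far = 32
Position 6 (value -15): max_ending_here = 17, max_so_far = 32
Position 7 (value 5): max_ending_here = 22, max_so_far = 32

Maximum subarray: [15, -5, -2, 13, 11]
Maximum sum: 32

The maximum subarray is [15, -5, -2, 13, 11] with sum 32. This subarray runs from index 0 to index 4.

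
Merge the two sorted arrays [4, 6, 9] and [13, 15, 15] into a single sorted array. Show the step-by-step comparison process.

Merging process:

Compare 4 vs 13: take 4 from left. Merged: [4]
Compare 6 vs 13: take 6 from left. Merged: [4, 6]
Compare 9 vs 13: take 9 from left. Merged: [4, 6, 9]
Append remaining from right: [13, 15, 15]. Merged: [4, 6, 9, 13, 15, 15]

Final merged array: [4, 6, 9, 13, 15, 15]
Total comparisons: 3

The merged array is [4, 6, 9, 13, 15, 15], requiring 3 comparisons. The merge step runs in O(n) time where n is the total number of elements.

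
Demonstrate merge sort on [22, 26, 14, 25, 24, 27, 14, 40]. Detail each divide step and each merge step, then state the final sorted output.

Merge sort trace:

Split: [22, 26, 14, 25, 24, 27, 14, 40] -> [22, 26, 14, 25] and [24, 27, 14, 40]
  Split: [22, 26, 14, 25] -> [22, 26] and [14, 25]
    Split: [22, 26] -> [22] and [26]
    Merge: [22] + [26] -> [22, 26]
    Split: [14, 25] -> [14] and [25]
    Merge: [14] + [25] -> [14, 25]
  Merge: [22, 26] + [14, 25] -> [14, 22, 25, 26]
  Split: [24, 27, 14, 40] -> [24, 27] and [14, 40]
    Split: [24, 27] -> [24] and [27]
    Merge: [24] + [27] -> [24, 27]
    Split: [14, 40] -> [14] and [40]
    Merge: [14] + [40] -> [14, 40]
  Merge: [24, 27] + [14, 40] -> [14, 24, 27, 40]
Merge: [14, 22, 25, 26] + [14, 24, 27, 40] -> [14, 14, 22, 24, 25, 26, 27, 40]

Final sorted array: [14, 14, 22, 24, 25, 26, 27, 40]

The merge sort proceeds by recursively splitting the array and merging sorted halves.
After all merges, the sorted array is [14, 14, 22, 24, 25, 26, 27, 40].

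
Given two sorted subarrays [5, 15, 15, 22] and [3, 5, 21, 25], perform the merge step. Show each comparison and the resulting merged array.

Merging process:

Compare 5 vs 3: take 3 from right. Merged: [3]
Compare 5 vs 5: take 5 from left. Merged: [3, 5]
Compare 15 vs 5: take 5 from right. Merged: [3, 5, 5]
Compare 15 vs 21: take 15 from left. Merged: [3, 5, 5, 15]
Compare 15 vs 21: take 15 from left. Merged: [3, 5, 5, 15, 15]
Compare 22 vs 21: take 21 from right. Merged: [3, 5, 5, 15, 15, 21]
Compare 22 vs 25: take 22 from left. Merged: [3, 5, 5, 15, 15, 21, 22]
Append remaining from right: [25]. Merged: [3, 5, 5, 15, 15, 21, 22, 25]

Final merged array: [3, 5, 5, 15, 15, 21, 22, 25]
Total comparisons: 7

The merged array is [3, 5, 5, 15, 15, 21, 22, 25], requiring 7 comparisons. The merge step runs in O(n) time where n is the total number of elements.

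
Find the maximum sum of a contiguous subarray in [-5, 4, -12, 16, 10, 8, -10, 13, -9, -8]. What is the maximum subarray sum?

Using Kadane's algorithm on [-5, 4, -12, 16, 10, 8, -10, 13, -9, -8]:

Scanning through the array:
Position 1 (value 4): max_ending_here = 4, max_so_far = 4
Position 2 (value -12): max_ending_here = -8, max_so_far = 4
Position 3 (value 16): max_ending_here = 16, max_so_far = 16
Position 4 (value 10): max_ending_here = 26, max_so_far = 26
Position 5 (value 8): max_ending_here = 34, max_so_far = 34
Position 6 (value -10): max_ending_here = 24, max_so_far = 34
Position 7 (value 13): max_ending_here = 37, max_so_far = 37
Position 8 (value -9): max_ending_here = 28, max_so_far = 37
Position 9 (value -8): max_ending_here = 20, max_so_far = 37

Maximum subarray: [16, 10, 8, -10, 13]
Maximum sum: 37

The maximum subarray is [16, 10, 8, -10, 13] with sum 37. This subarray runs from index 3 to index 7.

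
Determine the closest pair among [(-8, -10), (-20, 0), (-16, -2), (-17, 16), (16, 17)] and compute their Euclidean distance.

Computing all pairwise distances among 5 points:

d((-8, -10), (-20, 0)) = 15.6205
d((-8, -10), (-16, -2)) = 11.3137
d((-8, -10), (-17, 16)) = 27.5136
d((-8, -10), (16, 17)) = 36.1248
d((-20, 0), (-16, -2)) = 4.4721 <-- minimum
d((-20, 0), (-17, 16)) = 16.2788
d((-20, 0), (16, 17)) = 39.8121
d((-16, -2), (-17, 16)) = 18.0278
d((-16, -2), (16, 17)) = 37.2156
d((-17, 16), (16, 17)) = 33.0151

Closest pair: (-20, 0) and (-16, -2) with distance 4.4721

The closest pair is (-20, 0) and (-16, -2) with Euclidean distance 4.4721. For 5 points, brute-force pairwise comparison is shown above. For large n, the divide-and-conquer algorithm (sort by x, recurse on halves, check the dividing strip) achieves O(n log n).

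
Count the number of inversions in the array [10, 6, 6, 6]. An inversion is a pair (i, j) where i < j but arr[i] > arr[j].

Finding inversions in [10, 6, 6, 6]:

(0, 1): arr[0]=10 > arr[1]=6
(0, 2): arr[0]=10 > arr[2]=6
(0, 3): arr[0]=10 > arr[3]=6

Total inversions: 3

The array has 3 inversion(s): (0,1), (0,2), (0,3). Each pair (i,j) satisfies i < j and arr[i] > arr[j].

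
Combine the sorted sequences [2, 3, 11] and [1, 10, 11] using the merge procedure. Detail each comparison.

Merging process:

Compare 2 vs 1: take 1 from right. Merged: [1]
Compare 2 vs 10: take 2 from left. Merged: [1, 2]
Compare 3 vs 10: take 3 from left. Merged: [1, 2, 3]
Compare 11 vs 10: take 10 from right. Merged: [1, 2, 3, 10]
Compare 11 vs 11: take 11 from left. Merged: [1, 2, 3, 10, 11]
Append remaining from right: [11]. Merged: [1, 2, 3, 10, 11, 11]

Final merged array: [1, 2, 3, 10, 11, 11]
Total comparisons: 5

The merged array is [1, 2, 3, 10, 11, 11], requiring 5 comparisons. The merge step runs in O(n) time where n is the total number of elements.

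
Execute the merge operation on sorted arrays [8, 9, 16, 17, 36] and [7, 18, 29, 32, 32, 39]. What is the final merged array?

Merging process:

Compare 8 vs 7: take 7 from right. Merged: [7]
Compare 8 vs 18: take 8 from left. Merged: [7, 8]
Compare 9 vs 18: take 9 from left. Merged: [7, 8, 9]
Compare 16 vs 18: take 16 from left. Merged: [7, 8, 9, 16]
Compare 17 vs 18: take 17 from left. Merged: [7, 8, 9, 16, 17]
Compare 36 vs 18: take 18 from right. Merged: [7, 8, 9, 16, 17, 18]
Compare 36 vs 29: take 29 from right. Merged: [7, 8, 9, 16, 17, 18, 29]
Compare 36 vs 32: take 32 from right. Merged: [7, 8, 9, 16, 17, 18, 29, 32]
Compare 36 vs 32: take 32 from right. Merged: [7, 8, 9, 16, 17, 18, 29, 32, 32]
Compare 36 vs 39: take 36 from left. Merged: [7, 8, 9, 16, 17, 18, 29, 32, 32, 36]
Append remaining from right: [39]. Merged: [7, 8, 9, 16, 17, 18, 29, 32, 32, 36, 39]

Final merged array: [7, 8, 9, 16, 17, 18, 29, 32, 32, 36, 39]
Total comparisons: 10

The merged array is [7, 8, 9, 16, 17, 18, 29, 32, 32, 36, 39], requiring 10 comparisons. The merge step runs in O(n) time where n is the total number of elements.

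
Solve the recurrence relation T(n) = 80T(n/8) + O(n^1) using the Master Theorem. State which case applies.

Master Theorem for T(n) = 80T(n/8) + O(n^1):

a = 80, b = 8, c = 1
log_b(a) = log_8(80) = 2.1073

Case 1: c = 1 < log_8(80) = 2.1073
T(n) = O(n^(log_8 80))

For T(n) = 80T(n/8) + O(n^1): log_8(80) = 2.1073. This is Case 1 of the Master Theorem (c < log_b(a), work dominated by leaves), giving O(n^(log_8 80)).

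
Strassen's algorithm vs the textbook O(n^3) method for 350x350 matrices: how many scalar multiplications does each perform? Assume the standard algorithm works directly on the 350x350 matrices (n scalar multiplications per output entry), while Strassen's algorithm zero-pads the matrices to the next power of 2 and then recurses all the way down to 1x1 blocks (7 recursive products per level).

Matrix multiplication for 350x350 matrices:

Strassen's algorithm requires power-of-2 dimensions. Pad 350x350 to 512x512 (next power of 2).

Standard algorithm: 350^3 = 42875000 multiplications
Strassen's algorithm: 7^(log2(512)) = 7^9 = 40353607 multiplications
Savings: 42875000 - 40353607 = 2521393 multiplications

Standard: 42875000 multiplications (350^3). Strassen: 40353607 multiplications (7^9, after padding to 512x512). Strassen reduces 8 recursive multiplications to 7 at each level.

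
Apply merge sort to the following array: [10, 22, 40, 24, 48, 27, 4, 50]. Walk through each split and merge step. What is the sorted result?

Merge sort trace:

Split: [10, 22, 40, 24, 48, 27, 4, 50] -> [10, 22, 40, 24] and [48, 27, 4, 50]
  Split: [10, 22, 40, 24] -> [10, 22] and [40, 24]
    Split: [10, 22] -> [10] and [22]
    Merge: [10] + [22] -> [10, 22]
    Split: [40, 24] -> [40] and [24]
    Merge: [40] + [24] -> [24, 40]
  Merge: [10, 22] + [24, 40] -> [10, 22, 24, 40]
  Split: [48, 27, 4, 50] -> [48, 27] and [4, 50]
    Split: [48, 27] -> [48] and [27]
    Merge: [48] + [27] -> [27, 48]
    Split: [4, 50] -> [4] and [50]
    Merge: [4] + [50] -> [4, 50]
  Merge: [27, 48] + [4, 50] -> [4, 27, 48, 50]
Merge: [10, 22, 24, 40] + [4, 27, 48, 50] -> [4, 10, 22, 24, 27, 40, 48, 50]

Final sorted array: [4, 10, 22, 24, 27, 40, 48, 50]

The merge sort proceeds by recursively splitting the array and merging sorted halves.
After all merges, the sorted array is [4, 10, 22, 24, 27, 40, 48, 50].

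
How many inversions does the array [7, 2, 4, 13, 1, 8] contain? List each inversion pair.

Finding inversions in [7, 2, 4, 13, 1, 8]:

(0, 1): arr[0]=7 > arr[1]=2
(0, 2): arr[0]=7 > arr[2]=4
(0, 4): arr[0]=7 > arr[4]=1
(1, 4): arr[1]=2 > arr[4]=1
(2, 4): arr[2]=4 > arr[4]=1
(3, 4): arr[3]=13 > arr[4]=1
(3, 5): arr[3]=13 > arr[5]=8

Total inversions: 7

The array has 7 inversion(s): (0,1), (0,2), (0,4), (1,4), (2,4), (3,4), (3,5). Each pair (i,j) satisfies i < j and arr[i] > arr[j].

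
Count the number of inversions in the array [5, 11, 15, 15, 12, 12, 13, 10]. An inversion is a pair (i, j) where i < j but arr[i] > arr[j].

Finding inversions in [5, 11, 15, 15, 12, 12, 13, 10]:

(1, 7): arr[1]=11 > arr[7]=10
(2, 4): arr[2]=15 > arr[4]=12
(2, 5): arr[2]=15 > arr[5]=12
(2, 6): arr[2]=15 > arr[6]=13
(2, 7): arr[2]=15 > arr[7]=10
(3, 4): arr[3]=15 > arr[4]=12
(3, 5): arr[3]=15 > arr[5]=12
(3, 6): arr[3]=15 > arr[6]=13
(3, 7): arr[3]=15 > arr[7]=10
(4, 7): arr[4]=12 > arr[7]=10
(5, 7): arr[5]=12 > arr[7]=10
(6, 7): arr[6]=13 > arr[7]=10

Total inversions: 12

The array has 12 inversion(s): (1,7), (2,4), (2,5), (2,6), (2,7), (3,4), (3,5), (3,6), (3,7), (4,7), (5,7), (6,7). Each pair (i,j) satisfies i < j and arr[i] > arr[j].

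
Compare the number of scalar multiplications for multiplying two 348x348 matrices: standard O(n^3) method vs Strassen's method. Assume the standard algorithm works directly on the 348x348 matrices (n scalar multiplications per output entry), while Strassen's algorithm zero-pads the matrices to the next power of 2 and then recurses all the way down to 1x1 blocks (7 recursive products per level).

Matrix multiplication for 348x348 matrices:

Strassen's algorithm requires power-of-2 dimensions. Pad 348x348 to 512x512 (next power of 2).

Standard algorithm: 348^3 = 42144192 multiplications
Strassen's algorithm: 7^(log2(512)) = 7^9 = 40353607 multiplications
Savings: 42144192 - 40353607 = 1790585 multiplications

Standard: 42144192 multiplications (348^3). Strassen: 40353607 multiplications (7^9, after padding to 512x512). Strassen reduces 8 recursive multiplications to 7 at each level.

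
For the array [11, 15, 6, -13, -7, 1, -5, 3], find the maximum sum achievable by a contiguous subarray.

Using Kadane's algorithm on [11, 15, 6, -13, -7, 1, -5, 3]:

Scanning through the array:
Position 1 (value 15): max_ending_here = 26, max_so_far = 26
Position 2 (value 6): max_ending_here = 32, max_so_far = 32
Position 3 (value -13): max_ending_here = 19, max_so_far = 32
Position 4 (value -7): max_ending_here = 12, max_so_far = 32
Position 5 (value 1): max_ending_here = 13, max_so_far = 32
Position 6 (value -5): max_ending_here = 8, max_so_far = 32
Position 7 (value 3): max_ending_here = 11, max_so_far = 32

Maximum subarray: [11, 15, 6]
Maximum sum: 32

The maximum subarray is [11, 15, 6] with sum 32. This subarray runs from index 0 to index 2.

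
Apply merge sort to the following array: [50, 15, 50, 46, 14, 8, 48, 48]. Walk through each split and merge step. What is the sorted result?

Merge sort trace:

Split: [50, 15, 50, 46, 14, 8, 48, 48] -> [50, 15, 50, 46] and [14, 8, 48, 48]
  Split: [50, 15, 50, 46] -> [50, 15] and [50, 46]
    Split: [50, 15] -> [50] and [15]
    Merge: [50] + [15] -> [15, 50]
    Split: [50, 46] -> [50] and [46]
    Merge: [50] + [46] -> [46, 50]
  Merge: [15, 50] + [46, 50] -> [15, 46, 50, 50]
  Split: [14, 8, 48, 48] -> [14, 8] and [48, 48]
    Split: [14, 8] -> [14] and [8]
    Merge: [14] + [8] -> [8, 14]
    Split: [48, 48] -> [48] and [48]
    Merge: [48] + [48] -> [48, 48]
  Merge: [8, 14] + [48, 48] -> [8, 14, 48, 48]
Merge: [15, 46, 50, 50] + [8, 14, 48, 48] -> [8, 14, 15, 46, 48, 48, 50, 50]

Final sorted array: [8, 14, 15, 46, 48, 48, 50, 50]

The merge sort proceeds by recursively splitting the array and merging sorted halves.
After all merges, the sorted array is [8, 14, 15, 46, 48, 48, 50, 50].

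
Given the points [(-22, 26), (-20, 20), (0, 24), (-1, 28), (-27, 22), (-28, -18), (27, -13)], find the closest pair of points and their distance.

Computing all pairwise distances among 7 points:

d((-22, 26), (-20, 20)) = 6.3246
d((-22, 26), (0, 24)) = 22.0907
d((-22, 26), (-1, 28)) = 21.095
d((-22, 26), (-27, 22)) = 6.4031
d((-22, 26), (-28, -18)) = 44.4072
d((-22, 26), (27, -13)) = 62.6259
d((-20, 20), (0, 24)) = 20.3961
d((-20, 20), (-1, 28)) = 20.6155
d((-20, 20), (-27, 22)) = 7.2801
d((-20, 20), (-28, -18)) = 38.833
d((-20, 20), (27, -13)) = 57.4282
d((0, 24), (-1, 28)) = 4.1231 <-- minimum
d((0, 24), (-27, 22)) = 27.074
d((0, 24), (-28, -18)) = 50.4777
d((0, 24), (27, -13)) = 45.8039
d((-1, 28), (-27, 22)) = 26.6833
d((-1, 28), (-28, -18)) = 53.3385
d((-1, 28), (27, -13)) = 49.6488
d((-27, 22), (-28, -18)) = 40.0125
d((-27, 22), (27, -13)) = 64.3506
d((-28, -18), (27, -13)) = 55.2268

Closest pair: (0, 24) and (-1, 28) with distance 4.1231

The closest pair is (0, 24) and (-1, 28) with Euclidean distance 4.1231. For 7 points, brute-force pairwise comparison is shown above. For large n, the divide-and-conquer algorithm (sort by x, recurse on halves, check the dividing strip) achieves O(n log n).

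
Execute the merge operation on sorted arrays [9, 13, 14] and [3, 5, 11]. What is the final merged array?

Merging process:

Compare 9 vs 3: take 3 from right. Merged: [3]
Compare 9 vs 5: take 5 from right. Merged: [3, 5]
Compare 9 vs 11: take 9 from left. Merged: [3, 5, 9]
Compare 13 vs 11: take 11 from right. Merged: [3, 5, 9, 11]
Append remaining from left: [13, 14]. Merged: [3, 5, 9, 11, 13, 14]

Final merged array: [3, 5, 9, 11, 13, 14]
Total comparisons: 4

The merged array is [3, 5, 9, 11, 13, 14], requiring 4 comparisons. The merge step runs in O(n) time where n is the total number of elements.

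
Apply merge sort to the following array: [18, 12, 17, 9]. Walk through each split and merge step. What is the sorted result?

Merge sort trace:

Split: [18, 12, 17, 9] -> [18, 12] and [17, 9]
  Split: [18, 12] -> [18] and [12]
  Merge: [18] + [12] -> [12, 18]
  Split: [17, 9] -> [17] and [9]
  Merge: [17] + [9] -> [9, 17]
Merge: [12, 18] + [9, 17] -> [9, 12, 17, 18]

Final sorted array: [9, 12, 17, 18]

The merge sort proceeds by recursively splitting the array and merging sorted halves.
After all merges, the sorted array is [9, 12, 17, 18].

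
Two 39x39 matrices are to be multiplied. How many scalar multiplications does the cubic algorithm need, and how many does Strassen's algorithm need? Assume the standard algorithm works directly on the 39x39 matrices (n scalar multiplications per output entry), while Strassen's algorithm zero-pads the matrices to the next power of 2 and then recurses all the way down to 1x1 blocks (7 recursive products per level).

Matrix multiplication for 39x39 matrices:

Strassen's algorithm requires power-of-2 dimensions. Pad 39x39 to 64x64 (next power of 2).

Standard algorithm: 39^3 = 59319 multiplications
Strassen's algorithm: 7^(log2(64)) = 7^6 = 117649 multiplications
Difference: 59319 - 117649 = -58330 (Strassen uses MORE here due to padding overhead — for small or just-over-power-of-2 n, padding can outweigh the per-level savings)

Standard: 59319 multiplications (39^3). Strassen: 117649 multiplications (7^6, after padding to 64x64). Strassen reduces 8 recursive multiplications to 7 at each level.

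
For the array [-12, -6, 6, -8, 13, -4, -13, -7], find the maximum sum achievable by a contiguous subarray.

Using Kadane's algorithm on [-12, -6, 6, -8, 13, -4, -13, -7]:

Scanning through the array:
Position 1 (value -6): max_ending_here = -6, max_so_far = -6
Position 2 (value 6): max_ending_here = 6, max_so_far = 6
Position 3 (value -8): max_ending_here = -2, max_so_far = 6
Position 4 (value 13): max_ending_here = 13, max_so_far = 13
Position 5 (value -4): max_ending_here = 9, max_so_far = 13
Position 6 (value -13): max_ending_here = -4, max_so_far = 13
Position 7 (value -7): max_ending_here = -7, max_so_far = 13

Maximum subarray: [13]
Maximum sum: 13

The maximum subarray is [13] with sum 13. This subarray runs from index 4 to index 4.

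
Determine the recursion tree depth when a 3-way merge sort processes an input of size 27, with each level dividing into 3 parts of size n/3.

For divide and conquer with division factor 3:

Problem sizes at each level:
Level 0: 27
Level 1: 9
Level 2: 3
Level 3: 1

The root is level 0 and the size-1 base case is level 3 (the tree spans levels 0 through 3, i.e. 4 levels counting the root), so the depth is the number of divisions: log_3(27) = 3

The recursion tree depth is log_3(27) = 3. At each level, the problem size is divided by 3, so it takes 3 divisions to reduce to a base case of size 1. The algorithm makes 3 recursive calls at each level.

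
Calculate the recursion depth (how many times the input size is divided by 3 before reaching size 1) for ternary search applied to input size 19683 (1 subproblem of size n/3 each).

For divide and conquer with division factor 3:

Problem sizes at each level:
Level 0: 19683
Level 1: 6561
Level 2: 2187
Level 3: 729
Level 4: 243
Level 5: 81
Level 6: 27
Level 7: 9
Level 8: 3
Level 9: 1

The root is level 0 and the size-1 base case is level 9 (the tree spans levels 0 through 9, i.e. 10 levels counting the root), so the depth is the number of divisions: log_3(19683) = 9

The recursion tree depth is log_3(19683) = 9. At each level, the problem size is divided by 3, so it takes 9 divisions to reduce to a base case of size 1. The algorithm makes 1 recursive call at each level.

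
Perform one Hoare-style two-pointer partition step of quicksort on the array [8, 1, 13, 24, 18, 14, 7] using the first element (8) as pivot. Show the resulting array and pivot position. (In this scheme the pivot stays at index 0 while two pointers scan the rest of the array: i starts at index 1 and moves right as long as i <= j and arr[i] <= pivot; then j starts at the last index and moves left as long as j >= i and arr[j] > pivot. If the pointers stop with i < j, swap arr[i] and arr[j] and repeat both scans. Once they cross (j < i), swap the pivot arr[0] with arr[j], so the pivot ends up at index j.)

Hoare-style two-pointer partition with pivot = 8:

Initial array: [8, 1, 13, 24, 18, 14, 7]

Pointers start at i = 1, j = 6.
i stops at index 2 (arr[2]=13 > 8), j stops at index 6 (arr[6]=7 <= 8): swap arr[2] and arr[6], array becomes [8, 1, 7, 24, 18, 14, 13]
i ends at 3, j ends at 2: the pointers have crossed (j < i), so scanning stops.

Swap pivot arr[0] with arr[2] to place pivot at position 2: [7, 1, 8, 24, 18, 14, 13]
Pivot position: 2

After partitioning with pivot 8, the array becomes [7, 1, 8, 24, 18, 14, 13]. The pivot is placed at index 2. All elements to the left of the pivot are <= 8, and all elements to the right are > 8.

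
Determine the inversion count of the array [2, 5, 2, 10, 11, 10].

Finding inversions in [2, 5, 2, 10, 11, 10]:

(1, 2): arr[1]=5 > arr[2]=2
(4, 5): arr[4]=11 > arr[5]=10

Total inversions: 2

The array has 2 inversion(s): (1,2), (4,5). Each pair (i,j) satisfies i < j and arr[i] > arr[j].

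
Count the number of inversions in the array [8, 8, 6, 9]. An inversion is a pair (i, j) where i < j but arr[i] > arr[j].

Finding inversions in [8, 8, 6, 9]:

(0, 2): arr[0]=8 > arr[2]=6
(1, 2): arr[1]=8 > arr[2]=6

Total inversions: 2

The array has 2 inversion(s): (0,2), (1,2). Each pair (i,j) satisfies i < j and arr[i] > arr[j].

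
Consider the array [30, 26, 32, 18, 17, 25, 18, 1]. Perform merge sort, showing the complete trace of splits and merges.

Merge sort trace:

Split: [30, 26, 32, 18, 17, 25, 18, 1] -> [30, 26, 32, 18] and [17, 25, 18, 1]
  Split: [30, 26, 32, 18] -> [30, 26] and [32, 18]
    Split: [30, 26] -> [30] and [26]
    Merge: [30] + [26] -> [26, 30]
    Split: [32, 18] -> [32] and [18]
    Merge: [32] + [18] -> [18, 32]
  Merge: [26, 30] + [18, 32] -> [18, 26, 30, 32]
  Split: [17, 25, 18, 1] -> [17, 25] and [18, 1]
    Split: [17, 25] -> [17] and [25]
    Merge: [17] + [25] -> [17, 25]
    Split: [18, 1] -> [18] and [1]
    Merge: [18] + [1] -> [1, 18]
  Merge: [17, 25] + [1, 18] -> [1, 17, 18, 25]
Merge: [18, 26, 30, 32] + [1, 17, 18, 25] -> [1, 17, 18, 18, 25, 26, 30, 32]

Final sorted array: [1, 17, 18, 18, 25, 26, 30, 32]

The merge sort proceeds by recursively splitting the array and merging sorted halves.
After all merges, the sorted array is [1, 17, 18, 18, 25, 26, 30, 32].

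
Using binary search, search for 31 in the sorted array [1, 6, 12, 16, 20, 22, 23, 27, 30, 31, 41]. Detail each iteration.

Binary search for 31 in [1, 6, 12, 16, 20, 22, 23, 27, 30, 31, 41]:

lo=0, hi=10, mid=5, arr[mid]=22 -> 22 < 31, search right half
lo=6, hi=10, mid=8, arr[mid]=30 -> 30 < 31, search right half
lo=9, hi=10, mid=9, arr[mid]=31 -> Found target at index 9!

Binary search finds 31 at index 9 after 3 comparisons. The search repeatedly halves the search space by comparing with the middle element.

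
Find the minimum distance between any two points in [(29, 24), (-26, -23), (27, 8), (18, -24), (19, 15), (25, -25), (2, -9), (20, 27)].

Computing all pairwise distances among 8 points:

d((29, 24), (-26, -23)) = 72.3464
d((29, 24), (27, 8)) = 16.1245
d((29, 24), (18, -24)) = 49.2443
d((29, 24), (19, 15)) = 13.4536
d((29, 24), (25, -25)) = 49.163
d((29, 24), (2, -9)) = 42.638
d((29, 24), (20, 27)) = 9.4868
d((-26, -23), (27, 8)) = 61.4003
d((-26, -23), (18, -24)) = 44.0114
d((-26, -23), (19, 15)) = 58.8982
d((-26, -23), (25, -25)) = 51.0392
d((-26, -23), (2, -9)) = 31.305
d((-26, -23), (20, 27)) = 67.9412
d((27, 8), (18, -24)) = 33.2415
d((27, 8), (19, 15)) = 10.6301
d((27, 8), (25, -25)) = 33.0606
d((27, 8), (2, -9)) = 30.2324
d((27, 8), (20, 27)) = 20.2485
d((18, -24), (19, 15)) = 39.0128
d((18, -24), (25, -25)) = 7.0711 <-- minimum
d((18, -24), (2, -9)) = 21.9317
d((18, -24), (20, 27)) = 51.0392
d((19, 15), (25, -25)) = 40.4475
d((19, 15), (2, -9)) = 29.4109
d((19, 15), (20, 27)) = 12.0416
d((25, -25), (2, -9)) = 28.0179
d((25, -25), (20, 27)) = 52.2398
d((2, -9), (20, 27)) = 40.2492

Closest pair: (18, -24) and (25, -25) with distance 7.0711

The closest pair is (18, -24) and (25, -25) with Euclidean distance 7.0711. For 8 points, brute-force pairwise comparison is shown above. For large n, the divide-and-conquer algorithm (sort by x, recurse on halves, check the dividing strip) achieves O(n log n).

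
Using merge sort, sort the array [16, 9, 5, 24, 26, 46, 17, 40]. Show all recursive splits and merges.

Merge sort trace:

Split: [16, 9, 5, 24, 26, 46, 17, 40] -> [16, 9, 5, 24] and [26, 46, 17, 40]
  Split: [16, 9, 5, 24] -> [16, 9] and [5, 24]
    Split: [16, 9] -> [16] and [9]
    Merge: [16] + [9] -> [9, 16]
    Split: [5, 24] -> [5] and [24]
    Merge: [5] + [24] -> [5, 24]
  Merge: [9, 16] + [5, 24] -> [5, 9, 16, 24]
  Split: [26, 46, 17, 40] -> [26, 46] and [17, 40]
    Split: [26, 46] -> [26] and [46]
    Merge: [26] + [46] -> [26, 46]
    Split: [17, 40] -> [17] and [40]
    Merge: [17] + [40] -> [17, 40]
  Merge: [26, 46] + [17, 40] -> [17, 26, 40, 46]
Merge: [5, 9, 16, 24] + [17, 26, 40, 46] -> [5, 9, 16, 17, 24, 26, 40, 46]

Final sorted array: [5, 9, 16, 17, 24, 26, 40, 46]

The merge sort proceeds by recursively splitting the array and merging sorted halves.
After all merges, the sorted array is [5, 9, 16, 17, 24, 26, 40, 46].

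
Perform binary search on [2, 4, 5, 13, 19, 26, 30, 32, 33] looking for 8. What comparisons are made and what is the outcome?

Binary search for 8 in [2, 4, 5, 13, 19, 26, 30, 32, 33]:

lo=0, hi=8, mid=4, arr[mid]=19 -> 19 > 8, search left half
lo=0, hi=3, mid=1, arr[mid]=4 -> 4 < 8, search right half
lo=2, hi=3, mid=2, arr[mid]=5 -> 5 < 8, search right half
lo=3, hi=3, mid=3, arr[mid]=13 -> 13 > 8, search left half
lo=3 > hi=2, target 8 not found

Binary search determines that 8 is not in the array after 4 comparisons. The search space was exhausted without finding the target.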